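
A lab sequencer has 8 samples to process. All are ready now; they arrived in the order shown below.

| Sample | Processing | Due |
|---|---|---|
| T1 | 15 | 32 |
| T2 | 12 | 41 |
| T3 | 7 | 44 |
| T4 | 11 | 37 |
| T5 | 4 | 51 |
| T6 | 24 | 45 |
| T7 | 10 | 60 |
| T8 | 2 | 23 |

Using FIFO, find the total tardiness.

121

FIFO (arrival order): T1 T2 T3 T4 T5 T6 T7 T8.
T1: 0→15, due 32, tardiness 0
T2: 15→27, due 41, tardiness 0
T3: 27→34, due 44, tardiness 0
T4: 34→45, due 37, tardiness 8
T5: 45→49, due 51, tardiness 0
T6: 49→73, due 45, tardiness 28
T7: 73→83, due 60, tardiness 23
T8: 83→85, due 23, tardiness 62
Sum = 0+0+0+8+0+28+23+62 = 121.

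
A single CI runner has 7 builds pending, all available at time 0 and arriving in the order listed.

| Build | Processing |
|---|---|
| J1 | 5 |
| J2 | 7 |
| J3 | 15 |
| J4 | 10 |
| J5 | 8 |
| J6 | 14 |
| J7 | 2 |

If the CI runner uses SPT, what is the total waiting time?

SPT (increasing processing time): J7 J1 J2 J5 J4 J6 J3.
J7: waits 0, runs 0→2
J1: waits 2, runs 2→7
J2: waits 7, runs 7→14
J5: waits 14, runs 14→22
J4: waits 22, runs 22→32
J6: waits 32, runs 32→46
J3: waits 46, runs 46→61
Sum = 0+2+7+14+22+32+46 = 123.

123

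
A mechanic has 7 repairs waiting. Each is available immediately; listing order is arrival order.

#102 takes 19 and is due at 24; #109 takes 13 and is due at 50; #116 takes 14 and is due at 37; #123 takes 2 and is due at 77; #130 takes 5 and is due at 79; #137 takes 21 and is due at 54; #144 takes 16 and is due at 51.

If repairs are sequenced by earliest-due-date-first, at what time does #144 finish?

62

EDD (increasing due date): #102 #116 #109 #144 #137 #123 #130.
#102: 0→19
#116: 19→33
#109: 33→46
#144: 46→62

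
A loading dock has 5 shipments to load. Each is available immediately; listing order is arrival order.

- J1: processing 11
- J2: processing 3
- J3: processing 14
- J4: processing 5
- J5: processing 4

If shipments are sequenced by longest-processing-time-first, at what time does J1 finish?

25

LPT (decreasing processing time): J3 J1 J4 J5 J2.
J3: 0→14
J1: 14→25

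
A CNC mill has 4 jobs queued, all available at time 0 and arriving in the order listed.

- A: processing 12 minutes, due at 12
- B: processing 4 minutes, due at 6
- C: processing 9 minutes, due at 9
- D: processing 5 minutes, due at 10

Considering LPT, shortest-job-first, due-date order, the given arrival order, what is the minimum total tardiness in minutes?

LPT (decreasing processing time): A C D B.
A: 0→12, due 12, tardiness 0
C: 12→21, due 9, tardiness 12
D: 21→26, due 10, tardiness 16
B: 26→30, due 6, tardiness 24
Sum = 0+12+16+24 = 52.
SPT (increasing processing time): B D C A.
B: 0→4, due 6, tardiness 0
D: 4→9, due 10, tardiness 0
C: 9→18, due 9, tardiness 9
A: 18→30, due 12, tardiness 18
Sum = 0+0+9+18 = 27.
EDD (increasing due date): B C D A.
B: 0→4, due 6, tardiness 0
C: 4→13, due 9, tardiness 4
D: 13→18, due 10, tardiness 8
A: 18→30, due 12, tardiness 18
Sum = 0+4+8+18 = 30.
FIFO (arrival order): A B C D.
A: 0→12, due 12, tardiness 0
B: 12→16, due 6, tardiness 10
C: 16→25, due 9, tardiness 16
D: 25→30, due 10, tardiness 20
Sum = 0+10+16+20 = 46.
LPT 52, SPT 27, EDD 30, FIFO 46 → minimum 27.

27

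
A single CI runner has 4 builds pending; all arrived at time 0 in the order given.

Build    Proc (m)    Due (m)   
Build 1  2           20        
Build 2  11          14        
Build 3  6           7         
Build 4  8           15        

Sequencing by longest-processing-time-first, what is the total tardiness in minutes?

29

LPT (decreasing processing time): Build 2 Build 4 Build 3 Build 1.
Build 2: 0→11, due 14, tardiness 0
Build 4: 11→19, due 15, tardiness 4
Build 3: 19→25, due 7, tardiness 18
Build 1: 25→27, due 20, tardiness 7
Sum = 0+4+18+7 = 29.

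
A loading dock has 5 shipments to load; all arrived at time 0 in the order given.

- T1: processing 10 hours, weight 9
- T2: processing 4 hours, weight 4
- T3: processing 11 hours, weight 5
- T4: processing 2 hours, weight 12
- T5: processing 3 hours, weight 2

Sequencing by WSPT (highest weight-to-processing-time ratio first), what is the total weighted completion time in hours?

WSPT (decreasing weight/processing-time ratio): T4 T2 T1 T5 T3.
T4: finishes 2, weight 12, w·C = 24
T2: finishes 6, weight 4, w·C = 24
T1: finishes 16, weight 9, w·C = 144
T5: finishes 19, weight 2, w·C = 38
T3: finishes 30, weight 5, w·C = 150
Sum = 24+24+144+38+150 = 380.

380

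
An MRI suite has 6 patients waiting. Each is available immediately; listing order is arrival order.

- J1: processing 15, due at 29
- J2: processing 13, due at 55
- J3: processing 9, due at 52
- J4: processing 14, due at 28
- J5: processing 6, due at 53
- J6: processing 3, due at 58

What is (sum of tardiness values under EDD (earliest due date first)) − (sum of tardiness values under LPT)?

EDD (increasing due date): J4 J1 J3 J5 J2 J6.
J4: 0→14, due 28, tardiness 0
J1: 14→29, due 29, tardiness 0
J3: 29→38, due 52, tardiness 0
J5: 38→44, due 53, tardiness 0
J2: 44→57, due 55, tardiness 2
J6: 57→60, due 58, tardiness 2
Sum = 0+0+0+0+2+2 = 4.
LPT (decreasing processing time): J1 J4 J2 J3 J5 J6.
J1: 0→15, due 29, tardiness 0
J4: 15→29, due 28, tardiness 1
J2: 29→42, due 55, tardiness 0
J3: 42→51, due 52, tardiness 0
J5: 51→57, due 53, tardiness 4
J6: 57→60, due 58, tardiness 2
Sum = 0+1+0+0+4+2 = 7.
Difference = 4 − 7 = -3.

-3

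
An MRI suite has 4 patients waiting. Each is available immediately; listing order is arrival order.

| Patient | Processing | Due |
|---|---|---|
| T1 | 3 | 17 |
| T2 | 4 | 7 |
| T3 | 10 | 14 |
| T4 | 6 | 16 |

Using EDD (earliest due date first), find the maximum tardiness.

EDD (increasing due date): T2 T3 T4 T1.
T2: 0→4, due 7, tardiness 0
T3: 4→14, due 14, tardiness 0
T4: 14→20, due 16, tardiness 4
T1: 20→23, due 17, tardiness 6
Maximum = 6.

6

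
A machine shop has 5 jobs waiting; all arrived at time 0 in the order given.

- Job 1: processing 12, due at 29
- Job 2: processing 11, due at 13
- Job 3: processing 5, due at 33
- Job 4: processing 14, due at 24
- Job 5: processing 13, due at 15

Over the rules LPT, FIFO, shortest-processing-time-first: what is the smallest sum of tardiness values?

60

LPT (decreasing processing time): Job 4 Job 5 Job 1 Job 2 Job 3.
Job 4: 0→14, due 24, tardiness 0
Job 5: 14→27, due 15, tardiness 12
Job 1: 27→39, due 29, tardiness 10
Job 2: 39→50, due 13, tardiness 37
Job 3: 50→55, due 33, tardiness 22
Sum = 0+12+10+37+22 = 81.
FIFO (arrival order): Job 1 Job 2 Job 3 Job 4 Job 5.
Job 1: 0→12, due 29, tardiness 0
Job 2: 12→23, due 13, tardiness 10
Job 3: 23→28, due 33, tardiness 0
Job 4: 28→42, due 24, tardiness 18
Job 5: 42→55, due 15, tardiness 40
Sum = 0+10+0+18+40 = 68.
SPT (increasing processing time): Job 3 Job 2 Job 1 Job 5 Job 4.
Job 3: 0→5, due 33, tardiness 0
Job 2: 5→16, due 13, tardiness 3
Job 1: 16→28, due 29, tardiness 0
Job 5: 28→41, due 15, tardiness 26
Job 4: 41→55, due 24, tardiness 31
Sum = 0+3+0+26+31 = 60.
LPT 81, FIFO 68, SPT 60 → minimum 60.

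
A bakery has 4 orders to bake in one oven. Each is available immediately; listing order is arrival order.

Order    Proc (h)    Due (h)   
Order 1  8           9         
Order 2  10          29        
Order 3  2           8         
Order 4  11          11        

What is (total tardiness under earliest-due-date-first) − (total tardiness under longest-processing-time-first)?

EDD (increasing due date): Order 3 Order 1 Order 4 Order 2.
Order 3: 0→2, due 8, tardiness 0
Order 1: 2→10, due 9, tardiness 1
Order 4: 10→21, due 11, tardiness 10
Order 2: 21→31, due 29, tardiness 2
Sum = 0+1+10+2 = 13.
LPT (decreasing processing time): Order 4 Order 2 Order 1 Order 3.
Order 4: 0→11, due 11, tardiness 0
Order 2: 11→21, due 29, tardiness 0
Order 1: 21→29, due 9, tardiness 20
Order 3: 29→31, due 8, tardiness 23
Sum = 0+0+20+23 = 43.
Difference = 13 − 43 = -30.

-30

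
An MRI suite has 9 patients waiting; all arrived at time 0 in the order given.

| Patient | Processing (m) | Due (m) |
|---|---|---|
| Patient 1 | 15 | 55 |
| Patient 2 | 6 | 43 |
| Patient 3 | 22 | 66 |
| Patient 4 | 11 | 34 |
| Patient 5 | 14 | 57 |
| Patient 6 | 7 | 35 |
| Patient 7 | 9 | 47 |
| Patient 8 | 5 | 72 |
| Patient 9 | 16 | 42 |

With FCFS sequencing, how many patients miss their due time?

6

FIFO (arrival order): Patient 1 Patient 2 Patient 3 Patient 4 Patient 5 Patient 6 Patient 7 Patient 8 Patient 9.
Patient 1: 0→15, due 55, tardiness 0
Patient 2: 15→21, due 43, tardiness 0
Patient 3: 21→43, due 66, tardiness 0
Patient 4: 43→54, due 34, tardiness 20
Patient 5: 54→68, due 57, tardiness 11
Patient 6: 68→75, due 35, tardiness 40
Patient 7: 75→84, due 47, tardiness 37
Patient 8: 84→89, due 72, tardiness 17
Patient 9: 89→105, due 42, tardiness 63
Late patients: 6.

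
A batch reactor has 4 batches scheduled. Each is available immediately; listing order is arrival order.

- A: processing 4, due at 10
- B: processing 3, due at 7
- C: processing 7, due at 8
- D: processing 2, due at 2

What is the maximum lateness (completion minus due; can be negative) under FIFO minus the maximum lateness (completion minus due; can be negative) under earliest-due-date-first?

FIFO (arrival order): A B C D.
A: 0→4, due 10, lateness -6
B: 4→7, due 7, lateness 0
C: 7→14, due 8, lateness 6
D: 14→16, due 2, lateness 14
Maximum = 14.
EDD (increasing due date): D B C A.
D: 0→2, due 2, lateness 0
B: 2→5, due 7, lateness -2
C: 5→12, due 8, lateness 4
A: 12→16, due 10, lateness 6
Maximum = 6.
Difference = 14 − 6 = 8.

8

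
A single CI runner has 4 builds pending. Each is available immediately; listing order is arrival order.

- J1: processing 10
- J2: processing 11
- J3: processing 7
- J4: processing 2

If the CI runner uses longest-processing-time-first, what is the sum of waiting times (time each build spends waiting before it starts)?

LPT (decreasing processing time): J2 J1 J3 J4.
J2: waits 0, runs 0→11
J1: waits 11, runs 11→21
J3: waits 21, runs 21→28
J4: waits 28, runs 28→30
Sum = 0+11+21+28 = 60.

60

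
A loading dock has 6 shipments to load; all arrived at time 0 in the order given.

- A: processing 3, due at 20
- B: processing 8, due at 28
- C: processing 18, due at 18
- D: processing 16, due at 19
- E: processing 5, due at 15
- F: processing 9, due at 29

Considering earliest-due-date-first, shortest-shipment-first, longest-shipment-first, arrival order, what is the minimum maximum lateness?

30

EDD (increasing due date): E C D A B F.
E: 0→5, due 15, lateness -10
C: 5→23, due 18, lateness 5
D: 23→39, due 19, lateness 20
A: 39→42, due 20, lateness 22
B: 42→50, due 28, lateness 22
F: 50→59, due 29, lateness 30
Maximum = 30.
SPT (increasing processing time): A E B F D C.
A: 0→3, due 20, lateness -17
E: 3→8, due 15, lateness -7
B: 8→16, due 28, lateness -12
F: 16→25, due 29, lateness -4
D: 25→41, due 19, lateness 22
C: 41→59, due 18, lateness 41
Maximum = 41.
LPT (decreasing processing time): C D F B E A.
C: 0→18, due 18, lateness 0
D: 18→34, due 19, lateness 15
F: 34→43, due 29, lateness 14
B: 43→51, due 28, lateness 23
E: 51→56, due 15, lateness 41
A: 56→59, due 20, lateness 39
Maximum = 41.
FIFO (arrival order): A B C D E F.
A: 0→3, due 20, lateness -17
B: 3→11, due 28, lateness -17
C: 11→29, due 18, lateness 11
D: 29→45, due 19, lateness 26
E: 45→50, due 15, lateness 35
F: 50→59, due 29, lateness 30
Maximum = 35.
EDD 30, SPT 41, LPT 41, FIFO 35 → minimum 30.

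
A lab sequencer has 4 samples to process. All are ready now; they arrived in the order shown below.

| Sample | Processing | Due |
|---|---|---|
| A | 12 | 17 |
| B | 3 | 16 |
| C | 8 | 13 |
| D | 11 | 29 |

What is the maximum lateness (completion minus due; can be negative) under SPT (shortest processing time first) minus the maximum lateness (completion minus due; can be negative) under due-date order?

11

SPT (increasing processing time): B C D A.
B: 0→3, due 16, lateness -13
C: 3→11, due 13, lateness -2
D: 11→22, due 29, lateness -7
A: 22→34, due 17, lateness 17
Maximum = 17.
EDD (increasing due date): C B A D.
C: 0→8, due 13, lateness -5
B: 8→11, due 16, lateness -5
A: 11→23, due 17, lateness 6
D: 23→34, due 29, lateness 5
Maximum = 6.
Difference = 17 − 6 = 11.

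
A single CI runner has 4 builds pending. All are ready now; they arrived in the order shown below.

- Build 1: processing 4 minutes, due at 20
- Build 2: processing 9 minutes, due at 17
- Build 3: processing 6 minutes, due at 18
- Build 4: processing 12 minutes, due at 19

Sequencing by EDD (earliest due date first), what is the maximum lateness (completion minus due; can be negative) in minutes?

11

EDD (increasing due date): Build 2 Build 3 Build 4 Build 1.
Build 2: 0→9, due 17, lateness -8
Build 3: 9→15, due 18, lateness -3
Build 4: 15→27, due 19, lateness 8
Build 1: 27→31, due 20, lateness 11
Maximum = 11.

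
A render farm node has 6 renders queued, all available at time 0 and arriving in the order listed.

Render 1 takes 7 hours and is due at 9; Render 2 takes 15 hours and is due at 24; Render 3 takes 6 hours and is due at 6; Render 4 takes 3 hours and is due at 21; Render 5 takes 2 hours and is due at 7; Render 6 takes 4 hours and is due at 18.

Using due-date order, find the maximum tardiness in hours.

13

EDD (increasing due date): Render 3 Render 5 Render 1 Render 6 Render 4 Render 2.
Render 3: 0→6, due 6, tardiness 0
Render 5: 6→8, due 7, tardiness 1
Render 1: 8→15, due 9, tardiness 6
Render 6: 15→19, due 18, tardiness 1
Render 4: 19→22, due 21, tardiness 1
Render 2: 22→37, due 24, tardiness 13
Maximum = 13.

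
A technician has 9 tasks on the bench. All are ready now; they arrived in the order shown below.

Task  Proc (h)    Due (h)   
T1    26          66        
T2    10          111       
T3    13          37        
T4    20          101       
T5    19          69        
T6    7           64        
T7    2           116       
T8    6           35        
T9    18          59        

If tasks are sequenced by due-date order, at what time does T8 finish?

6

EDD (increasing due date): T8 T3 T9 T6 T1 T5 T4 T2 T7.
T8: 0→6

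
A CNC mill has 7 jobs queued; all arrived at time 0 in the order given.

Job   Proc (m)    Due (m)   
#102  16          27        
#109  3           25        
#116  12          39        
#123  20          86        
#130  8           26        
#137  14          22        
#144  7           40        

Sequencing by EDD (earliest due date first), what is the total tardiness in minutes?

48

EDD (increasing due date): #137 #109 #130 #102 #116 #144 #123.
#137: 0→14, due 22, tardiness 0
#109: 14→17, due 25, tardiness 0
#130: 17→25, due 26, tardiness 0
#102: 25→41, due 27, tardiness 14
#116: 41→53, due 39, tardiness 14
#144: 53→60, due 40, tardiness 20
#123: 60→80, due 86, tardiness 0
Sum = 0+0+0+14+14+20+0 = 48.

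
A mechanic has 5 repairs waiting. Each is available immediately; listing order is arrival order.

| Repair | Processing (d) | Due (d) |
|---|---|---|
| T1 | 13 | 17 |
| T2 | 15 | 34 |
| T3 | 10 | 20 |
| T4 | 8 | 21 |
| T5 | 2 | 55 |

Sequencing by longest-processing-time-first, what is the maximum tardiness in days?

LPT (decreasing processing time): T2 T1 T3 T4 T5.
T2: 0→15, due 34, tardiness 0
T1: 15→28, due 17, tardiness 11
T3: 28→38, due 20, tardiness 18
T4: 38→46, due 21, tardiness 25
T5: 46→48, due 55, tardiness 0
Maximum = 25.

25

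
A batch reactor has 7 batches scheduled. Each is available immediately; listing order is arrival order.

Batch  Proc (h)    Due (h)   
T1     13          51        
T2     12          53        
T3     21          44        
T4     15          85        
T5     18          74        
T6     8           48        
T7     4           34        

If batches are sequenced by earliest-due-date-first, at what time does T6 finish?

EDD (increasing due date): T7 T3 T6 T1 T2 T5 T4.
T7: 0→4
T3: 4→25
T6: 25→33

33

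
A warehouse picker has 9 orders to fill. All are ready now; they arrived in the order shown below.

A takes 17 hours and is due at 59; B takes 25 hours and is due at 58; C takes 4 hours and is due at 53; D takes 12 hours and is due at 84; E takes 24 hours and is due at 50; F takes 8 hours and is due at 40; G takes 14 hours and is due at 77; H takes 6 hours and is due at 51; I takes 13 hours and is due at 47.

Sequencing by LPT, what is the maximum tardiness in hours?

73

LPT (decreasing processing time): B E A G I D F H C.
B: 0→25, due 58, tardiness 0
E: 25→49, due 50, tardiness 0
A: 49→66, due 59, tardiness 7
G: 66→80, due 77, tardiness 3
I: 80→93, due 47, tardiness 46
D: 93→105, due 84, tardiness 21
F: 105→113, due 40, tardiness 73
H: 113→119, due 51, tardiness 68
C: 119→123, due 53, tardiness 70
Maximum = 73.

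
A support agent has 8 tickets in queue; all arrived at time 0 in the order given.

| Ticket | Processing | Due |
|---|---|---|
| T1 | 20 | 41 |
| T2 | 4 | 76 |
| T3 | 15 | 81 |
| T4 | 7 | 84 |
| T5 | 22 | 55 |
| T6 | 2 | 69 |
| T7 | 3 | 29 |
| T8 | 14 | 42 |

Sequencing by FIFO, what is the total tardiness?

FIFO (arrival order): T1 T2 T3 T4 T5 T6 T7 T8.
T1: 0→20, due 41, tardiness 0
T2: 20→24, due 76, tardiness 0
T3: 24→39, due 81, tardiness 0
T4: 39→46, due 84, tardiness 0
T5: 46→68, due 55, tardiness 13
T6: 68→70, due 69, tardiness 1
T7: 70→73, due 29, tardiness 44
T8: 73→87, due 42, tardiness 45
Sum = 0+0+0+0+13+1+44+45 = 103.

103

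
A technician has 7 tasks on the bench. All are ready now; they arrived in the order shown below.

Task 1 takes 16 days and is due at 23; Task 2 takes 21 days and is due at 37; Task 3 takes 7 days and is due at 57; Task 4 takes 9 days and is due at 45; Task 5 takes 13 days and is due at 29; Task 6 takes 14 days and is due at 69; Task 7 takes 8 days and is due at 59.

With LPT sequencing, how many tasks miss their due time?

5

LPT (decreasing processing time): Task 2 Task 1 Task 6 Task 5 Task 4 Task 7 Task 3.
Task 2: 0→21, due 37, tardiness 0
Task 1: 21→37, due 23, tardiness 14
Task 6: 37→51, due 69, tardiness 0
Task 5: 51→64, due 29, tardiness 35
Task 4: 64→73, due 45, tardiness 28
Task 7: 73→81, due 59, tardiness 22
Task 3: 81→88, due 57, tardiness 31
Late tasks: 5.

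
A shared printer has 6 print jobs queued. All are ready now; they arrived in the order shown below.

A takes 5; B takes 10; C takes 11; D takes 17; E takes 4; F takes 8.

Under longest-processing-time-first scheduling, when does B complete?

LPT (decreasing processing time): D C B F A E.
D: 0→17
C: 17→28
B: 28→38

38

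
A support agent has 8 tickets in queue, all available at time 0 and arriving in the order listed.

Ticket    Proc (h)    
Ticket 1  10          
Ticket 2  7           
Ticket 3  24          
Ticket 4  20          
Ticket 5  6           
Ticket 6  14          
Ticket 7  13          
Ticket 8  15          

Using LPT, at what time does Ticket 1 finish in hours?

LPT (decreasing processing time): Ticket 3 Ticket 4 Ticket 8 Ticket 6 Ticket 7 Ticket 1 Ticket 2 Ticket 5.
Ticket 3: 0→24
Ticket 4: 24→44
Ticket 8: 44→59
Ticket 6: 59→73
Ticket 7: 73→86
Ticket 1: 86→96

96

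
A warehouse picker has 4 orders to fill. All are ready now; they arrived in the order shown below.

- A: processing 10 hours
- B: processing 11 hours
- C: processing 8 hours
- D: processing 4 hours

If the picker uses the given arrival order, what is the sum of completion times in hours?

FIFO (arrival order): A B C D.
A: 0→10
B: 10→21
C: 21→29
D: 29→33
Sum = 10+21+29+33 = 93.

93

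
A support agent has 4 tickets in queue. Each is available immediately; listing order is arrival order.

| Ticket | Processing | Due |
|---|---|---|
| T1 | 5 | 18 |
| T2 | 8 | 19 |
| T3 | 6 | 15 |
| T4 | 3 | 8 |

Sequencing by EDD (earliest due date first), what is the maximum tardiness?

3

EDD (increasing due date): T4 T3 T1 T2.
T4: 0→3, due 8, tardiness 0
T3: 3→9, due 15, tardiness 0
T1: 9→14, due 18, tardiness 0
T2: 14→22, due 19, tardiness 3
Maximum = 3.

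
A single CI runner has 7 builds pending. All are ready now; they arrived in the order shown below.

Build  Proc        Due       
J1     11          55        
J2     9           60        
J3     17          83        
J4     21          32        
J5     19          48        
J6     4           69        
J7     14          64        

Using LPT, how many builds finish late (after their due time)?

4

LPT (decreasing processing time): J4 J5 J3 J7 J1 J2 J6.
J4: 0→21, due 32, tardiness 0
J5: 21→40, due 48, tardiness 0
J3: 40→57, due 83, tardiness 0
J7: 57→71, due 64, tardiness 7
J1: 71→82, due 55, tardiness 27
J2: 82→91, due 60, tardiness 31
J6: 91→95, due 69, tardiness 26
Late builds: 4.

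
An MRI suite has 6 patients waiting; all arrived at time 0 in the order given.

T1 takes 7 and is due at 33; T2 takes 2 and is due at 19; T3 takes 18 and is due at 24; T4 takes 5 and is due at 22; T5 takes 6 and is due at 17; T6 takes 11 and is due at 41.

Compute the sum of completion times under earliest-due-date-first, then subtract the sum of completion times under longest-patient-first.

EDD (increasing due date): T5 T2 T4 T3 T1 T6.
T5: 0→6
T2: 6→8
T4: 8→13
T3: 13→31
T1: 31→38
T6: 38→49
Sum = 6+8+13+31+38+49 = 145.
LPT (decreasing processing time): T3 T6 T1 T5 T4 T2.
T3: 0→18
T6: 18→29
T1: 29→36
T5: 36→42
T4: 42→47
T2: 47→49
Sum = 18+29+36+42+47+49 = 221.
Difference = 145 − 221 = -76.

-76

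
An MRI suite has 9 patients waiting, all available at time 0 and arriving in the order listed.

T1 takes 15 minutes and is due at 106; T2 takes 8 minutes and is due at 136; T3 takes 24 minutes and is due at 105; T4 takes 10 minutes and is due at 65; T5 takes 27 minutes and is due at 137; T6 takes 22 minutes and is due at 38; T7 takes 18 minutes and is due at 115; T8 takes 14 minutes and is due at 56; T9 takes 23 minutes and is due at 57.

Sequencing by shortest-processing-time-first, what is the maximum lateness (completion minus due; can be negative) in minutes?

SPT (increasing processing time): T2 T4 T8 T1 T7 T6 T9 T3 T5.
T2: 0→8, due 136, lateness -128
T4: 8→18, due 65, lateness -47
T8: 18→32, due 56, lateness -24
T1: 32→47, due 106, lateness -59
T7: 47→65, due 115, lateness -50
T6: 65→87, due 38, lateness 49
T9: 87→110, due 57, lateness 53
T3: 110→134, due 105, lateness 29
T5: 134→161, due 137, lateness 24
Maximum = 53.

53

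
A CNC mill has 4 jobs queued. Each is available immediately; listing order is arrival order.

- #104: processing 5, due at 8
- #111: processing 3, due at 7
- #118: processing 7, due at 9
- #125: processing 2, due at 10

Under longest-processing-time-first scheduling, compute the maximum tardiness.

LPT (decreasing processing time): #118 #104 #111 #125.
#118: 0→7, due 9, tardiness 0
#104: 7→12, due 8, tardiness 4
#111: 12→15, due 7, tardiness 8
#125: 15→17, due 10, tardiness 7
Maximum = 8.

8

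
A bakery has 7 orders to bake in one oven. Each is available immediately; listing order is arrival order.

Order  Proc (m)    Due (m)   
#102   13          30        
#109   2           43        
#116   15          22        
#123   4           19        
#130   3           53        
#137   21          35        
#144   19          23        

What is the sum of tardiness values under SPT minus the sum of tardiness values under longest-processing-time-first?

SPT (increasing processing time): #109 #130 #123 #102 #116 #144 #137.
#109: 0→2, due 43, tardiness 0
#130: 2→5, due 53, tardiness 0
#123: 5→9, due 19, tardiness 0
#102: 9→22, due 30, tardiness 0
#116: 22→37, due 22, tardiness 15
#144: 37→56, due 23, tardiness 33
#137: 56→77, due 35, tardiness 42
Sum = 0+0+0+0+15+33+42 = 90.
LPT (decreasing processing time): #137 #144 #116 #102 #123 #130 #109.
#137: 0→21, due 35, tardiness 0
#144: 21→40, due 23, tardiness 17
#116: 40→55, due 22, tardiness 33
#102: 55→68, due 30, tardiness 38
#123: 68→72, due 19, tardiness 53
#130: 72→75, due 53, tardiness 22
#109: 75→77, due 43, tardiness 34
Sum = 0+17+33+38+53+22+34 = 197.
Difference = 90 − 197 = -107.

-107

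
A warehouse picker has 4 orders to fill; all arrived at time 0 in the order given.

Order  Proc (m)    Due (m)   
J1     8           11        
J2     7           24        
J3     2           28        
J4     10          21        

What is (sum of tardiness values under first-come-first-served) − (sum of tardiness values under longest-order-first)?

FIFO (arrival order): J1 J2 J3 J4.
J1: 0→8, due 11, tardiness 0
J2: 8→15, due 24, tardiness 0
J3: 15→17, due 28, tardiness 0
J4: 17→27, due 21, tardiness 6
Sum = 0+0+0+6 = 6.
LPT (decreasing processing time): J4 J1 J2 J3.
J4: 0→10, due 21, tardiness 0
J1: 10→18, due 11, tardiness 7
J2: 18→25, due 24, tardiness 1
J3: 25→27, due 28, tardiness 0
Sum = 0+7+1+0 = 8.
Difference = 6 − 8 = -2.

-2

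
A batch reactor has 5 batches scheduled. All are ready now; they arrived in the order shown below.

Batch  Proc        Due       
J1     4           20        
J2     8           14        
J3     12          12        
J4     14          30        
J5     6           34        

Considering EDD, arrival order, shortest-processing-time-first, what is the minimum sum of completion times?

EDD (increasing due date): J3 J2 J1 J4 J5.
J3: 0→12
J2: 12→20
J1: 20→24
J4: 24→38
J5: 38→44
Sum = 12+20+24+38+44 = 138.
FIFO (arrival order): J1 J2 J3 J4 J5.
J1: 0→4
J2: 4→12
J3: 12→24
J4: 24→38
J5: 38→44
Sum = 4+12+24+38+44 = 122.
SPT (increasing processing time): J1 J5 J2 J3 J4.
J1: 0→4
J5: 4→10
J2: 10→18
J3: 18→30
J4: 30→44
Sum = 4+10+18+30+44 = 106.
EDD 138, FIFO 122, SPT 106 → minimum 106.

106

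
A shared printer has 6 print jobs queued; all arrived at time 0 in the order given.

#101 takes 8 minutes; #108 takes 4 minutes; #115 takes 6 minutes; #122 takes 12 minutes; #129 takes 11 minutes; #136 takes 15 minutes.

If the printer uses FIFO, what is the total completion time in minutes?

165

FIFO (arrival order): #101 #108 #115 #122 #129 #136.
#101: 0→8
#108: 8→12
#115: 12→18
#122: 18→30
#129: 30→41
#136: 41→56
Sum = 8+12+18+30+41+56 = 165.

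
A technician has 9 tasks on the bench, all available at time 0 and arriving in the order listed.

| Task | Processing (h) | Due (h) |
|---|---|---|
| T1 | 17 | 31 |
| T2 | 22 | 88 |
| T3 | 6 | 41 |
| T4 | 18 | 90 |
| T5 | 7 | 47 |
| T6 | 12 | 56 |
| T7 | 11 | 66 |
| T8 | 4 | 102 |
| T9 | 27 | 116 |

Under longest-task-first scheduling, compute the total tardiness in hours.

LPT (decreasing processing time): T9 T2 T4 T1 T6 T7 T5 T3 T8.
T9: 0→27, due 116, tardiness 0
T2: 27→49, due 88, tardiness 0
T4: 49→67, due 90, tardiness 0
T1: 67→84, due 31, tardiness 53
T6: 84→96, due 56, tardiness 40
T7: 96→107, due 66, tardiness 41
T5: 107→114, due 47, tardiness 67
T3: 114→120, due 41, tardiness 79
T8: 120→124, due 102, tardiness 22
Sum = 0+0+0+53+40+41+67+79+22 = 302.

302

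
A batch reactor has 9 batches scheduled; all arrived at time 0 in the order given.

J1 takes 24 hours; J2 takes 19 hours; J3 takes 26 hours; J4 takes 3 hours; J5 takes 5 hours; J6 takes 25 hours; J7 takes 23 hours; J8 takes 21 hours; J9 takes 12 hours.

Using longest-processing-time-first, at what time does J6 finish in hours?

LPT (decreasing processing time): J3 J6 J1 J7 J8 J2 J9 J5 J4.
J3: 0→26
J6: 26→51

51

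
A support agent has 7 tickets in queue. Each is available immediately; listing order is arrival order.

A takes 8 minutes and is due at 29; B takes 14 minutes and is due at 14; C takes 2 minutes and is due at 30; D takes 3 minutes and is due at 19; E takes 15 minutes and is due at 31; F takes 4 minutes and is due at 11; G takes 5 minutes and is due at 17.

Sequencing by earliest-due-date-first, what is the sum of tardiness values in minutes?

48

EDD (increasing due date): F B G D A C E.
F: 0→4, due 11, tardiness 0
B: 4→18, due 14, tardiness 4
G: 18→23, due 17, tardiness 6
D: 23→26, due 19, tardiness 7
A: 26→34, due 29, tardiness 5
C: 34→36, due 30, tardiness 6
E: 36→51, due 31, tardiness 20
Sum = 0+4+6+7+5+6+20 = 48.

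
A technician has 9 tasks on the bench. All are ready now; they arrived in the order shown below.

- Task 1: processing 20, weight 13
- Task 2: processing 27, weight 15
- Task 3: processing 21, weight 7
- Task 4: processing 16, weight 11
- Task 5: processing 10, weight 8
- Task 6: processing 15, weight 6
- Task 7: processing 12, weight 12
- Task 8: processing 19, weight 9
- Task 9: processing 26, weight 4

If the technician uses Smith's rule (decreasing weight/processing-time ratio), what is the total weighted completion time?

6061

WSPT (decreasing weight/processing-time ratio): Task 7 Task 5 Task 4 Task 1 Task 2 Task 8 Task 6 Task 3 Task 9.
Task 7: finishes 12, weight 12, w·C = 144
Task 5: finishes 22, weight 8, w·C = 176
Task 4: finishes 38, weight 11, w·C = 418
Task 1: finishes 58, weight 13, w·C = 754
Task 2: finishes 85, weight 15, w·C = 1275
Task 8: finishes 104, weight 9, w·C = 936
Task 6: finishes 119, weight 6, w·C = 714
Task 3: finishes 140, weight 7, w·C = 980
Task 9: finishes 166, weight 4, w·C = 664
Sum = 144+176+418+754+1275+936+714+980+664 = 6061.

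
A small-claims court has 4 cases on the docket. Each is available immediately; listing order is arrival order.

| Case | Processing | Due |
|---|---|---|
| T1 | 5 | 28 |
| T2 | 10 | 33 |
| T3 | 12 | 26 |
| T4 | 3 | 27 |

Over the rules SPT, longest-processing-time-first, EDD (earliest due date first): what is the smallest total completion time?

59

SPT (increasing processing time): T4 T1 T2 T3.
T4: 0→3
T1: 3→8
T2: 8→18
T3: 18→30
Sum = 3+8+18+30 = 59.
LPT (decreasing processing time): T3 T2 T1 T4.
T3: 0→12
T2: 12→22
T1: 22→27
T4: 27→30
Sum = 12+22+27+30 = 91.
EDD (increasing due date): T3 T4 T1 T2.
T3: 0→12
T4: 12→15
T1: 15→20
T2: 20→30
Sum = 12+15+20+30 = 77.
SPT 59, LPT 91, EDD 77 → minimum 59.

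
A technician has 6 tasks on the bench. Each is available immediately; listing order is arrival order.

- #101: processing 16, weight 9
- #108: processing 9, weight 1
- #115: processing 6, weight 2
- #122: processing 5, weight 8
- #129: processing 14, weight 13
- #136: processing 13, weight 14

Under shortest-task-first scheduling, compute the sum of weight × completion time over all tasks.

1722

SPT (increasing processing time): #122 #115 #108 #136 #129 #101.
#122: finishes 5, weight 8, w·C = 40
#115: finishes 11, weight 2, w·C = 22
#108: finishes 20, weight 1, w·C = 20
#136: finishes 33, weight 14, w·C = 462
#129: finishes 47, weight 13, w·C = 611
#101: finishes 63, weight 9, w·C = 567
Sum = 40+22+20+462+611+567 = 1722.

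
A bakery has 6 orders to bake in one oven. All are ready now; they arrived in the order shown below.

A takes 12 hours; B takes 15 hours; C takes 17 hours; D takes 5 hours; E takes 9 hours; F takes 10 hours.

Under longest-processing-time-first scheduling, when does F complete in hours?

LPT (decreasing processing time): C B A F E D.
C: 0→17
B: 17→32
A: 32→44
F: 44→54

54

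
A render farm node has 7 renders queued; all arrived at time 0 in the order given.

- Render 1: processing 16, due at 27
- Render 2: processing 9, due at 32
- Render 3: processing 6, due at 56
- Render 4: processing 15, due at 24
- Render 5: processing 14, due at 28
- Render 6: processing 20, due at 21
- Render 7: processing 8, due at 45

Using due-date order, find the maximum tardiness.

EDD (increasing due date): Render 6 Render 4 Render 1 Render 5 Render 2 Render 7 Render 3.
Render 6: 0→20, due 21, tardiness 0
Render 4: 20→35, due 24, tardiness 11
Render 1: 35→51, due 27, tardiness 24
Render 5: 51→65, due 28, tardiness 37
Render 2: 65→74, due 32, tardiness 42
Render 7: 74→82, due 45, tardiness 37
Render 3: 82→88, due 56, tardiness 32
Maximum = 42.

42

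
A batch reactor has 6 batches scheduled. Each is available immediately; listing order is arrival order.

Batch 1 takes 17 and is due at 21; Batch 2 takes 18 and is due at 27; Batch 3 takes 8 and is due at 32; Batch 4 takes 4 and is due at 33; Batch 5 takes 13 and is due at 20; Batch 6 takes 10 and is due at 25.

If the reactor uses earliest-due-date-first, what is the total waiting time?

207

EDD (increasing due date): Batch 5 Batch 1 Batch 6 Batch 2 Batch 3 Batch 4.
Batch 5: waits 0, runs 0→13
Batch 1: waits 13, runs 13→30
Batch 6: waits 30, runs 30→40
Batch 2: waits 40, runs 40→58
Batch 3: waits 58, runs 58→66
Batch 4: waits 66, runs 66→70
Sum = 0+13+30+40+58+66 = 207.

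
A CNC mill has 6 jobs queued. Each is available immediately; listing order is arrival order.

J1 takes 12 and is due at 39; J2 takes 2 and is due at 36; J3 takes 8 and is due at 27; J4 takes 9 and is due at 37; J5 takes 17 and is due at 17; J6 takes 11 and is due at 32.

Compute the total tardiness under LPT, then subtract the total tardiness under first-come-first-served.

LPT (decreasing processing time): J5 J1 J6 J4 J3 J2.
J5: 0→17, due 17, tardiness 0
J1: 17→29, due 39, tardiness 0
J6: 29→40, due 32, tardiness 8
J4: 40→49, due 37, tardiness 12
J3: 49→57, due 27, tardiness 30
J2: 57→59, due 36, tardiness 23
Sum = 0+0+8+12+30+23 = 73.
FIFO (arrival order): J1 J2 J3 J4 J5 J6.
J1: 0→12, due 39, tardiness 0
J2: 12→14, due 36, tardiness 0
J3: 14→22, due 27, tardiness 0
J4: 22→31, due 37, tardiness 0
J5: 31→48, due 17, tardiness 31
J6: 48→59, due 32, tardiness 27
Sum = 0+0+0+0+31+27 = 58.
Difference = 73 − 58 = 15.

15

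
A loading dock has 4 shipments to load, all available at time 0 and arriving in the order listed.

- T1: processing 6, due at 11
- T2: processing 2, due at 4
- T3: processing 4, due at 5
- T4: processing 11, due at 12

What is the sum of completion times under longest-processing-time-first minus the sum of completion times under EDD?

LPT (decreasing processing time): T4 T1 T3 T2.
T4: 0→11
T1: 11→17
T3: 17→21
T2: 21→23
Sum = 11+17+21+23 = 72.
EDD (increasing due date): T2 T3 T1 T4.
T2: 0→2
T3: 2→6
T1: 6→12
T4: 12→23
Sum = 2+6+12+23 = 43.
Difference = 72 − 43 = 29.

29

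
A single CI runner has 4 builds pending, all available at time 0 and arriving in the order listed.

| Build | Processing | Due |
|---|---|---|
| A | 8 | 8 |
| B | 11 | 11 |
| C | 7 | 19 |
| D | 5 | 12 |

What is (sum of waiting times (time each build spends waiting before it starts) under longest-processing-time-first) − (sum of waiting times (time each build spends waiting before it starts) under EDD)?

5

LPT (decreasing processing time): B A C D.
B: waits 0, runs 0→11
A: waits 11, runs 11→19
C: waits 19, runs 19→26
D: waits 26, runs 26→31
Sum = 0+11+19+26 = 56.
EDD (increasing due date): A B D C.
A: waits 0, runs 0→8
B: waits 8, runs 8→19
D: waits 19, runs 19→24
C: waits 24, runs 24→31
Sum = 0+8+19+24 = 51.
Difference = 56 − 51 = 5.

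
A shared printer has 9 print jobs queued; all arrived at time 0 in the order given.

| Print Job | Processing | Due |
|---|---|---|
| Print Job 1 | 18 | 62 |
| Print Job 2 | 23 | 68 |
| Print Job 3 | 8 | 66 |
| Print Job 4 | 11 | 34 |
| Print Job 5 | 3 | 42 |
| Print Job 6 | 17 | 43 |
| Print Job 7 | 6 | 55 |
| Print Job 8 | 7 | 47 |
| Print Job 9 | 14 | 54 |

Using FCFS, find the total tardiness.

FIFO (arrival order): Print Job 1 Print Job 2 Print Job 3 Print Job 4 Print Job 5 Print Job 6 Print Job 7 Print Job 8 Print Job 9.
Print Job 1: 0→18, due 62, tardiness 0
Print Job 2: 18→41, due 68, tardiness 0
Print Job 3: 41→49, due 66, tardiness 0
Print Job 4: 49→60, due 34, tardiness 26
Print Job 5: 60→63, due 42, tardiness 21
Print Job 6: 63→80, due 43, tardiness 37
Print Job 7: 80→86, due 55, tardiness 31
Print Job 8: 86→93, due 47, tardiness 46
Print Job 9: 93→107, due 54, tardiness 53
Sum = 0+0+0+26+21+37+31+46+53 = 214.

214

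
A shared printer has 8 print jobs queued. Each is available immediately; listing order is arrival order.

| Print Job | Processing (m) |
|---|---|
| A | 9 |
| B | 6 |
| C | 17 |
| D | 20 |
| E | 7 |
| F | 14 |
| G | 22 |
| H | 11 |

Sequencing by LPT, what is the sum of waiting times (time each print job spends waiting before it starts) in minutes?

LPT (decreasing processing time): G D C F H A E B.
G: waits 0, runs 0→22
D: waits 22, runs 22→42
C: waits 42, runs 42→59
F: waits 59, runs 59→73
H: waits 73, runs 73→84
A: waits 84, runs 84→93
E: waits 93, runs 93→100
B: waits 100, runs 100→106
Sum = 0+22+42+59+73+84+93+100 = 473.

473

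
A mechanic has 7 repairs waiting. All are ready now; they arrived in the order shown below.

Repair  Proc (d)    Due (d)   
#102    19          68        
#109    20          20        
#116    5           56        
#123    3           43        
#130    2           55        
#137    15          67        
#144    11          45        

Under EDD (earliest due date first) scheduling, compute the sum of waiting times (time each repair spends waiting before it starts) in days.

EDD (increasing due date): #109 #123 #144 #130 #116 #137 #102.
#109: waits 0, runs 0→20
#123: waits 20, runs 20→23
#144: waits 23, runs 23→34
#130: waits 34, runs 34→36
#116: waits 36, runs 36→41
#137: waits 41, runs 41→56
#102: waits 56, runs 56→75
Sum = 0+20+23+34+36+41+56 = 210.

210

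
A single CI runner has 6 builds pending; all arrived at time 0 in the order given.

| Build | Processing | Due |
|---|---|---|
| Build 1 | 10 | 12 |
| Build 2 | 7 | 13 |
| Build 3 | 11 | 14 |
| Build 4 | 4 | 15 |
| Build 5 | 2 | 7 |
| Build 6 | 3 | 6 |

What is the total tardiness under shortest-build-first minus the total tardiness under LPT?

-60

SPT (increasing processing time): Build 5 Build 6 Build 4 Build 2 Build 1 Build 3.
Build 5: 0→2, due 7, tardiness 0
Build 6: 2→5, due 6, tardiness 0
Build 4: 5→9, due 15, tardiness 0
Build 2: 9→16, due 13, tardiness 3
Build 1: 16→26, due 12, tardiness 14
Build 3: 26→37, due 14, tardiness 23
Sum = 0+0+0+3+14+23 = 40.
LPT (decreasing processing time): Build 3 Build 1 Build 2 Build 4 Build 6 Build 5.
Build 3: 0→11, due 14, tardiness 0
Build 1: 11→21, due 12, tardiness 9
Build 2: 21→28, due 13, tardiness 15
Build 4: 28→32, due 15, tardiness 17
Build 6: 32→35, due 6, tardiness 29
Build 5: 35→37, due 7, tardiness 30
Sum = 0+9+15+17+29+30 = 100.
Difference = 40 − 100 = -60.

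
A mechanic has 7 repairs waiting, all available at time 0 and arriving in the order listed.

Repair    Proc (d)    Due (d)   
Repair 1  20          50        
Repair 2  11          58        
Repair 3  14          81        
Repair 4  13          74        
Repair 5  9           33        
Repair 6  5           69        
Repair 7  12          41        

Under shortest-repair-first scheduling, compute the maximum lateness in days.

SPT (increasing processing time): Repair 6 Repair 5 Repair 2 Repair 7 Repair 4 Repair 3 Repair 1.
Repair 6: 0→5, due 69, lateness -64
Repair 5: 5→14, due 33, lateness -19
Repair 2: 14→25, due 58, lateness -33
Repair 7: 25→37, due 41, lateness -4
Repair 4: 37→50, due 74, lateness -24
Repair 3: 50→64, due 81, lateness -17
Repair 1: 64→84, due 50, lateness 34
Maximum = 34.

34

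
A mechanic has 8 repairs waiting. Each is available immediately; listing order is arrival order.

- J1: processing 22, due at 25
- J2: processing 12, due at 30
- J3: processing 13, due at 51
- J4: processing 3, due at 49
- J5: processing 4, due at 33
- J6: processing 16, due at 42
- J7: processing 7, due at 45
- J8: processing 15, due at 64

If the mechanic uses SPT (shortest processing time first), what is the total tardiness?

95

SPT (increasing processing time): J4 J5 J7 J2 J3 J8 J6 J1.
J4: 0→3, due 49, tardiness 0
J5: 3→7, due 33, tardiness 0
J7: 7→14, due 45, tardiness 0
J2: 14→26, due 30, tardiness 0
J3: 26→39, due 51, tardiness 0
J8: 39→54, due 64, tardiness 0
J6: 54→70, due 42, tardiness 28
J1: 70→92, due 25, tardiness 67
Sum = 0+0+0+0+0+0+28+67 = 95.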